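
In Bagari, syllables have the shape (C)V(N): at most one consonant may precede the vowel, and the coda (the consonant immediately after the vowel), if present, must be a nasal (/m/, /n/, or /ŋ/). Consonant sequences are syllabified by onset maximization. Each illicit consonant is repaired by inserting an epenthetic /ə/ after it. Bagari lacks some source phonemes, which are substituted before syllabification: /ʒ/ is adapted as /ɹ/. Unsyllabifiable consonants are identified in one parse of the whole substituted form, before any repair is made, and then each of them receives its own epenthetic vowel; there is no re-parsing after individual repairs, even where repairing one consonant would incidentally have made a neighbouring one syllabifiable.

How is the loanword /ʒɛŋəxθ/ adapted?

ɹɛŋəxəθə

Substitution: /ʒ/ → /ɹ/, giving /ɹɛŋəxθ/.
Syllabifying with onset maximization leaves /x/, /θ/ stranded (only a nasal (/m/, /n/, or /ŋ/) is licensed in coda position; onsets are limited to one consonant).
Each unlicensed consonant becomes the onset of a new syllable: /x/ → /xə/, /θ/ → /θə/.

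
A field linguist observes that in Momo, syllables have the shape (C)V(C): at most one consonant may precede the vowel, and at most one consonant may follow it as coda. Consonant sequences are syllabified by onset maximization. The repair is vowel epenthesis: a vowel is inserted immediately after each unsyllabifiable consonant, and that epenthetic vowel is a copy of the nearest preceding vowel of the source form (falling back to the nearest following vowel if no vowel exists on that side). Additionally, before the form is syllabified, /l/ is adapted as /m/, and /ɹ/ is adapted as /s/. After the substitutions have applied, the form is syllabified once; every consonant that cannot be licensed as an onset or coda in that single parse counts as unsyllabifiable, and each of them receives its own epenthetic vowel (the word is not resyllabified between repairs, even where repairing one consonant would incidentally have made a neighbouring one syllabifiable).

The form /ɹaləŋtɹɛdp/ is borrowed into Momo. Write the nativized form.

saməŋtəsɛdpɛ

Substitution: /ɹ/ → /s/, /l/ → /m/, giving /saməŋtsɛdp/.
Syllabifying with onset maximization leaves /t/, /p/ stranded (at most one coda consonant is licensed; onsets are limited to one consonant).
Each unlicensed consonant becomes the onset of a new syllable: /t/ → /tə/, /p/ → /pɛ/.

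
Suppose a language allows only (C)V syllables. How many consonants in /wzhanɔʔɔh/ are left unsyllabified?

Under (C)V, the unsyllabifiable consonants are /w/, /z/, /h/ (no codas are permitted; onsets are limited to one consonant).

3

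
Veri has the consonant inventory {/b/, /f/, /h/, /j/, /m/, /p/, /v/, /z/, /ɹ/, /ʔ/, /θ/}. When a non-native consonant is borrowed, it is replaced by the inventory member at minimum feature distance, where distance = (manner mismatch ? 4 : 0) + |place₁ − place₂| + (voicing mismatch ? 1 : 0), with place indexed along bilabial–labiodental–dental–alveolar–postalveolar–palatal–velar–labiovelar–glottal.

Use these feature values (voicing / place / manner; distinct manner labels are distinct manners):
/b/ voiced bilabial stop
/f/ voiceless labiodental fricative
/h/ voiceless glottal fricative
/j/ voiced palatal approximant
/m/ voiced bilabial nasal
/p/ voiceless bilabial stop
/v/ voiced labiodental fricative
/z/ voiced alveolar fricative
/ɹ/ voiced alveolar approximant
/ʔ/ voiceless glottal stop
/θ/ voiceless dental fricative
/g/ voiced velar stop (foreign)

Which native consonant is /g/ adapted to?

/ʔ/ is closest: same manner (stop), place distance 2 (velar→glottal), voicing differs (+1); total 3. Next closest is /j/ at distance 5.

ʔ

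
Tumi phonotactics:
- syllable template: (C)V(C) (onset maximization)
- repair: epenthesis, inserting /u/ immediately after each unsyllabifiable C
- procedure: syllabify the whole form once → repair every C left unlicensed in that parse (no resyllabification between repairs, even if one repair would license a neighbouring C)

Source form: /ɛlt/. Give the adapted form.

ɛltu

The consonants /t/ cannot be parsed into a legal (C)V(C) syllable (at most one coda consonant is licensed; onsets are limited to one consonant).
Epenthesis after each stranded consonant: /t/ → /tu/.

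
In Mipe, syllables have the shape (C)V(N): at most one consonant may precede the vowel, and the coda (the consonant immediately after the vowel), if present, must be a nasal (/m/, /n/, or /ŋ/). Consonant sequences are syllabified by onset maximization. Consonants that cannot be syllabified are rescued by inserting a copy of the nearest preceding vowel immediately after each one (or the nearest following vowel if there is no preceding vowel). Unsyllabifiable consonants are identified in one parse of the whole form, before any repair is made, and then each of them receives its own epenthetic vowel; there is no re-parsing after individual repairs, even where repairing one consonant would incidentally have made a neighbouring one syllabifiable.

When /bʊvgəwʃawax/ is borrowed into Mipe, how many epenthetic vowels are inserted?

3

The unsyllabifiable consonants are /v/, /w/, /x/; each receives one epenthetic vowel.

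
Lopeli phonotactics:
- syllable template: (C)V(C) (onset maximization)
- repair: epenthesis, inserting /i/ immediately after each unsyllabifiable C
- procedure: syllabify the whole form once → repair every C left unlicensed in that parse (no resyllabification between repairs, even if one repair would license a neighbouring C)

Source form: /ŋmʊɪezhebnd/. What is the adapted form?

The consonants /ŋ/, /n/, /d/ cannot be parsed into a legal (C)V(C) syllable (at most one coda consonant is licensed; onsets are limited to one consonant).
Inserting the epenthetic vowel yields /ŋ/ → /ŋi/, /n/ → /ni/, /d/ → /di/.

ŋimʊɪezhebnidi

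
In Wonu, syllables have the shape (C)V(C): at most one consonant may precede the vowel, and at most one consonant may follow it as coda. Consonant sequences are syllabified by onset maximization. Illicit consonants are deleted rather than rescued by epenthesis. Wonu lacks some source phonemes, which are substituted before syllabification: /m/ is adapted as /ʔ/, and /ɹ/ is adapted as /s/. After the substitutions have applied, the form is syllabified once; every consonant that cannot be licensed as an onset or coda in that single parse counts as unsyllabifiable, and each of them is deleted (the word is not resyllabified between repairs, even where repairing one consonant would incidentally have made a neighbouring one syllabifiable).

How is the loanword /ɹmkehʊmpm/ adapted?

Substitution: /ɹ/ → /s/, /m/ → /ʔ/, giving /sʔkehʊʔpʔ/.
The consonants /s/, /ʔ/, /p/, /ʔ/ cannot be parsed into a legal (C)V(C) syllable (at most one coda consonant is licensed; onsets are limited to one consonant).
Each unlicensed consonant is deleted: /s/, /ʔ/, /p/, /ʔ/.

kehʊʔ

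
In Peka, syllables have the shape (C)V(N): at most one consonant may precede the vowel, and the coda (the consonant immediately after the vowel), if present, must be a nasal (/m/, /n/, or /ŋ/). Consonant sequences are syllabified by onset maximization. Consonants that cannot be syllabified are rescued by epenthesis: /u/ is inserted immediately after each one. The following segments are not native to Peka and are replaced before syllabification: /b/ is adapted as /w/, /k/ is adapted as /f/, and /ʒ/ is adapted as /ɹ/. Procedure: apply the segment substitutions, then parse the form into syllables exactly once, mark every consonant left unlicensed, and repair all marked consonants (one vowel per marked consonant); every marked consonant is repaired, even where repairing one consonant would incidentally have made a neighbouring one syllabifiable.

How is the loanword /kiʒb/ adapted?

Substitution: /k/ → /f/, /ʒ/ → /ɹ/, /b/ → /w/, giving /fiɹw/.
Syllabifying with onset maximization leaves /ɹ/, /w/ stranded (only a nasal (/m/, /n/, or /ŋ/) is licensed in coda position; onsets are limited to one consonant).
Epenthesis after each stranded consonant: /ɹ/ → /ɹu/, /w/ → /wu/.

fiɹuwu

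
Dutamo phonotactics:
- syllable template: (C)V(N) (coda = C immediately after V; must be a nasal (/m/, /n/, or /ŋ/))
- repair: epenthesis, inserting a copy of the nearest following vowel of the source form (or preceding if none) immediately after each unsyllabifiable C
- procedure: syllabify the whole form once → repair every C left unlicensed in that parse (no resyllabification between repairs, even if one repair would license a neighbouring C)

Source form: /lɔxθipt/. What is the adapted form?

The consonants /x/, /p/, /t/ cannot be parsed into a legal (C)V(N) syllable (only a nasal (/m/, /n/, or /ŋ/) is licensed in coda position; onsets are limited to one consonant).
Each unlicensed consonant becomes the onset of a new syllable: /x/ → /xi/, /p/ → /pi/, /t/ → /ti/.

lɔxiθipiti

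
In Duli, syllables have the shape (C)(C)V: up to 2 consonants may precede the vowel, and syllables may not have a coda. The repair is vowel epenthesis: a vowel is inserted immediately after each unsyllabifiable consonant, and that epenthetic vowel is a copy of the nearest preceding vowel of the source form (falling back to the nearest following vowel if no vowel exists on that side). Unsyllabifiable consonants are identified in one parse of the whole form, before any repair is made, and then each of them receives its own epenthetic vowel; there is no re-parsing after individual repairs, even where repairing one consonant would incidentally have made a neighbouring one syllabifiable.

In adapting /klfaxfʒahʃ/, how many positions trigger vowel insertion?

The unsyllabifiable consonants are /k/, /x/, /h/, /ʃ/; each receives one epenthetic vowel.

4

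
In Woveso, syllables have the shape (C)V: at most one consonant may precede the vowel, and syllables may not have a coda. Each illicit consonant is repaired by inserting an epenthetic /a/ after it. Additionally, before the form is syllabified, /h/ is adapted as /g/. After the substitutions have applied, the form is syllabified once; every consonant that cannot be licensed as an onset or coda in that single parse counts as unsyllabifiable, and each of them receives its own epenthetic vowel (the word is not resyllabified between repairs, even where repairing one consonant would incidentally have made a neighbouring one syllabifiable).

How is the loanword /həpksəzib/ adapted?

gəpakasəziba

Substitution: /h/ → /g/, giving /gəpksəzib/.
Under (C)V, the unsyllabifiable consonants are /p/, /k/, /b/ (no codas are permitted; onsets are limited to one consonant).
Each unlicensed consonant becomes the onset of a new syllable: /p/ → /pa/, /k/ → /ka/, /b/ → /ba/.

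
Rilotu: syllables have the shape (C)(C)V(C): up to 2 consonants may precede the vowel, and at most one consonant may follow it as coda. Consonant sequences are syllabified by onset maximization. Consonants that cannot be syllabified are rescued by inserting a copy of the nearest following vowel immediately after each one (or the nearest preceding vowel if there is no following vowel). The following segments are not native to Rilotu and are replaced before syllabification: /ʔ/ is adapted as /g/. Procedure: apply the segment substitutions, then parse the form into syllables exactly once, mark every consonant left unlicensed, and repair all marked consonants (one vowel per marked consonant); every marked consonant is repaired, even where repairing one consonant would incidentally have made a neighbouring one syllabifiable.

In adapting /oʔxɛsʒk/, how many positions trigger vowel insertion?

After substitution the input is /ogxɛsʒk/.
The unsyllabifiable consonants are /ʒ/, /k/; each receives one epenthetic vowel.

2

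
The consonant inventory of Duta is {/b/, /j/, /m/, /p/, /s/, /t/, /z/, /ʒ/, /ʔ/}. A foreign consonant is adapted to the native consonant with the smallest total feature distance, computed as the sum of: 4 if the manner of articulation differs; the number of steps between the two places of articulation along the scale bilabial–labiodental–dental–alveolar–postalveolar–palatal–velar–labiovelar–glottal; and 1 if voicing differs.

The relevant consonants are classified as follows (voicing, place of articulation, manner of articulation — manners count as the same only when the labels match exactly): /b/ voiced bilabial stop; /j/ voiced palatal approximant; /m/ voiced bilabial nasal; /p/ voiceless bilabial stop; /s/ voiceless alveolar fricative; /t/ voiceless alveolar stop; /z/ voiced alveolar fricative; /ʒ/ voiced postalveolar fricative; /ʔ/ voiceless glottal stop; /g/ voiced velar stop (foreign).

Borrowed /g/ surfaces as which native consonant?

/ʔ/ is closest: same manner (stop), place distance 2 (velar→glottal), voicing differs (+1); total 3. Next closest is /t/ at distance 4.

ʔ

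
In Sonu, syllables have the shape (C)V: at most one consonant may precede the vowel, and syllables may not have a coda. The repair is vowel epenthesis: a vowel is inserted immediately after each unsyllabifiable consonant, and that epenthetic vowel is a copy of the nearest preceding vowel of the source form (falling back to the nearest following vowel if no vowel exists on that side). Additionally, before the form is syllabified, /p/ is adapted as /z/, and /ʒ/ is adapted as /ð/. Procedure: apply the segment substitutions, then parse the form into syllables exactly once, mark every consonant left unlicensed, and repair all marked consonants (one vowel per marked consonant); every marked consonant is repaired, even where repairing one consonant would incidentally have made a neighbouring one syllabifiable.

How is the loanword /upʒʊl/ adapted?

uzuðʊlʊ

Substitution: /p/ → /z/, /ʒ/ → /ð/, giving /uzðʊl/.
Syllabifying with onset maximization leaves /z/, /l/ stranded (no codas are permitted; onsets are limited to one consonant).
Epenthesis after each stranded consonant: /z/ → /zu/, /l/ → /lʊ/.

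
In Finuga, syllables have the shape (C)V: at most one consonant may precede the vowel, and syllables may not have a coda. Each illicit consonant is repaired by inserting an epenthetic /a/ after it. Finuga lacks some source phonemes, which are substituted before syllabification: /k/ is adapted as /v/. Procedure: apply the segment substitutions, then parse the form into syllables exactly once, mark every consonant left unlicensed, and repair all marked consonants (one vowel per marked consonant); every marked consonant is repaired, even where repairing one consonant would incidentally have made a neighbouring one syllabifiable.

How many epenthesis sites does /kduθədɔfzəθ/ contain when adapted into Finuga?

3

After substitution the input is /vduθədɔfzəθ/.
The unsyllabifiable consonants are /v/, /f/, /θ/; each receives one epenthetic vowel.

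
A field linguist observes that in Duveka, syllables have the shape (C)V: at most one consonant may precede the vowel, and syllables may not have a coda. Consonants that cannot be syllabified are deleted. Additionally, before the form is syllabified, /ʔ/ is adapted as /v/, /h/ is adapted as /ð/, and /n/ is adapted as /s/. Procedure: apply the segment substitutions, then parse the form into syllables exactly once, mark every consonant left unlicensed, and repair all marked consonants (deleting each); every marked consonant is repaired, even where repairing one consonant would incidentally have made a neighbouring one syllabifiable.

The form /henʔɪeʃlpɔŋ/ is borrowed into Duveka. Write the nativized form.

Substitution: /h/ → /ð/, /n/ → /s/, /ʔ/ → /v/, giving /ðesvɪeʃlpɔŋ/.
The consonants /s/, /ʃ/, /l/, /ŋ/ cannot be parsed into a legal (C)V syllable (no codas are permitted; onsets are limited to one consonant).
Each unlicensed consonant is deleted: /s/, /ʃ/, /l/, /ŋ/.

ðevɪepɔ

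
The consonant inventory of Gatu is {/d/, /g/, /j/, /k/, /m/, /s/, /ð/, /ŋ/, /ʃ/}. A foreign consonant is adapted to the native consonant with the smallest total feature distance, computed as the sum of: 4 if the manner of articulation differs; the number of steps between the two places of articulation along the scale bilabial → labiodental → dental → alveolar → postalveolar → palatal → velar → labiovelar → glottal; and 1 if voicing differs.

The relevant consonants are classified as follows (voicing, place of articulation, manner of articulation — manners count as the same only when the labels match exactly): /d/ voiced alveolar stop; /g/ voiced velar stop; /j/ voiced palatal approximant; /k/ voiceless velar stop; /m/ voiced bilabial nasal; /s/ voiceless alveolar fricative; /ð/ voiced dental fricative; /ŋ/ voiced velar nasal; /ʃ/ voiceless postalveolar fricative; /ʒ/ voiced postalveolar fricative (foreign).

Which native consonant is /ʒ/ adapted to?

ʃ

/ʃ/ is closest: same manner (fricative), place distance 0 (postalveolar→postalveolar), voicing differs (+1); total 1. Next closest is /s/ at distance 2.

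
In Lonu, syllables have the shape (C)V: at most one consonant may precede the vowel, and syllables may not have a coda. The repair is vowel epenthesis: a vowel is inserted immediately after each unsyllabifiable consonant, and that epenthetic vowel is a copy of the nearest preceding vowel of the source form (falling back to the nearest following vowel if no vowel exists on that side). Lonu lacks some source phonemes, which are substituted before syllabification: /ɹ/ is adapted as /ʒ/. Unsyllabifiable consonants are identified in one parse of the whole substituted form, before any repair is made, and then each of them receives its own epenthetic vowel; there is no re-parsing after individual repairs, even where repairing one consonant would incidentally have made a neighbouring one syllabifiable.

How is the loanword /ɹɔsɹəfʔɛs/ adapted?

Substitution: /ɹ/ → /ʒ/, giving /ʒɔsʒəfʔɛs/.
The consonants /s/, /f/, /s/ cannot be parsed into a legal (C)V syllable (no codas are permitted; onsets are limited to one consonant).
Epenthesis after each stranded consonant: /s/ → /sɔ/, /f/ → /fə/, /s/ → /sɛ/.

ʒɔsɔʒəfəʔɛsɛ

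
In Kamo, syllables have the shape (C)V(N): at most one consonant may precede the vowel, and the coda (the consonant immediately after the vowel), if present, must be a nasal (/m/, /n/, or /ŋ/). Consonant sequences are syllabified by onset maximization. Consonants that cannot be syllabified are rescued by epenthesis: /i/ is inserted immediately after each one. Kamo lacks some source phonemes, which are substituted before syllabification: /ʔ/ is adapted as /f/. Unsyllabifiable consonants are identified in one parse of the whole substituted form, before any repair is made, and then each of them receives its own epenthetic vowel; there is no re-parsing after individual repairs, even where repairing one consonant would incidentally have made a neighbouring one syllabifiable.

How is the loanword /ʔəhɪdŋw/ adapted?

Substitution: /ʔ/ → /f/, giving /fəhɪdŋw/.
Syllabifying with onset maximization leaves /d/, /ŋ/, /w/ stranded (only a nasal (/m/, /n/, or /ŋ/) is licensed in coda position; onsets are limited to one consonant).
Inserting the epenthetic vowel yields /d/ → /di/, /ŋ/ → /ŋi/, /w/ → /wi/.

fəhɪdiŋiwi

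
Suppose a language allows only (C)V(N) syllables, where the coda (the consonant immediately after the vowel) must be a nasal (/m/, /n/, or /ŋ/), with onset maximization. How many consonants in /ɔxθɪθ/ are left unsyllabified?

Syllabifying with onset maximization leaves /x/, /θ/ stranded (only a nasal (/m/, /n/, or /ŋ/) is licensed in coda position; onsets are limited to one consonant).

2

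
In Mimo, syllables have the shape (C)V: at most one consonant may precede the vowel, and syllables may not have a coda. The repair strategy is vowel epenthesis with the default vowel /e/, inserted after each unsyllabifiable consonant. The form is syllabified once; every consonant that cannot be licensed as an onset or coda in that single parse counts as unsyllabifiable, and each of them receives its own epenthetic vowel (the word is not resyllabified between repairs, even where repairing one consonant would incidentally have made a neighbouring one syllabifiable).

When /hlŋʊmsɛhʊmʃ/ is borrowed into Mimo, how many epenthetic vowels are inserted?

The unsyllabifiable consonants are /h/, /l/, /m/, /m/, /ʃ/; each receives one epenthetic vowel.

5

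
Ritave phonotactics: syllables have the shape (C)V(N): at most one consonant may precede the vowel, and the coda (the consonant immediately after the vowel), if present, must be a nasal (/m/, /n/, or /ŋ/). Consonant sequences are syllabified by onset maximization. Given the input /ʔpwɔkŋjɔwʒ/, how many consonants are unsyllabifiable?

6

Under (C)V(N), the unsyllabifiable consonants are /ʔ/, /p/, /k/, /ŋ/, /w/, /ʒ/ (only a nasal (/m/, /n/, or /ŋ/) is licensed in coda position; onsets are limited to one consonant).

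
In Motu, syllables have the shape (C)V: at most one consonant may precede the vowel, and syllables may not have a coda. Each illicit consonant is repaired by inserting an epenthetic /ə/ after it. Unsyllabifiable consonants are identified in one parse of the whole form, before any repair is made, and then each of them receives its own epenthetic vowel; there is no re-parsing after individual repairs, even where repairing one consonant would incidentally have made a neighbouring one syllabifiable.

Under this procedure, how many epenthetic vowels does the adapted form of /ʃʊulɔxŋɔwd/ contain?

The unsyllabifiable consonants are /x/, /w/, /d/; each receives one epenthetic vowel.

3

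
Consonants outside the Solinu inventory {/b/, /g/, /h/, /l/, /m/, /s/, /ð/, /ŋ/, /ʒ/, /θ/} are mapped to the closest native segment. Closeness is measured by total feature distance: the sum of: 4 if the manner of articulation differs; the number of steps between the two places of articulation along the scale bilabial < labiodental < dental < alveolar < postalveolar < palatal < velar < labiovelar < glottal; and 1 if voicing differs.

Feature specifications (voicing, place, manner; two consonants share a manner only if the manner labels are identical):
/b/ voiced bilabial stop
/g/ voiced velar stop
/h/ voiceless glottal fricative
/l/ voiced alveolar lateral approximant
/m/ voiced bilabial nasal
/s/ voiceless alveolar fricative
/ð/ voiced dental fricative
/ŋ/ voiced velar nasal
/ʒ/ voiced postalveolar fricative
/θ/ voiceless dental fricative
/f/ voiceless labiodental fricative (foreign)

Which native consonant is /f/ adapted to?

/θ/ is closest: same manner (fricative), place distance 1 (labiodental→dental), same voicing; total 1. Next closest is /s/ at distance 2.

θ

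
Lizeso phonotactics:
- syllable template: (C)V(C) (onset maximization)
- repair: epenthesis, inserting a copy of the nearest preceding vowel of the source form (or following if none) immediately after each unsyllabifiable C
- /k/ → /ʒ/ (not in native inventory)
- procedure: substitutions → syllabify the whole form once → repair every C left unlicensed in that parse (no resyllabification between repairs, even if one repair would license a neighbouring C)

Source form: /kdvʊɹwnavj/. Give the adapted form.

Substitution: /k/ → /ʒ/, giving /ʒdvʊɹwnavj/.
Under (C)V(C), the unsyllabifiable consonants are /ʒ/, /d/, /w/, /j/ (at most one coda consonant is licensed; onsets are limited to one consonant).
Epenthesis after each stranded consonant: /ʒ/ → /ʒʊ/, /d/ → /dʊ/, /w/ → /wʊ/, /j/ → /ja/.

ʒʊdʊvʊɹwʊnavja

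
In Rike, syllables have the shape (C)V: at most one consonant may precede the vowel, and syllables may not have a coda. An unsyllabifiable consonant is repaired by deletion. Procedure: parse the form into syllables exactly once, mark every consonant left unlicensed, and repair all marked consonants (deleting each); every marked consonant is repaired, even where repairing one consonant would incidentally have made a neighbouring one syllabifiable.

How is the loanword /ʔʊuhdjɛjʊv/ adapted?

ʔʊujɛjʊ

Under (C)V, the unsyllabifiable consonants are /h/, /d/, /v/ (no codas are permitted; onsets are limited to one consonant).
Deleting the stranded consonants removes /h/, /d/, /v/.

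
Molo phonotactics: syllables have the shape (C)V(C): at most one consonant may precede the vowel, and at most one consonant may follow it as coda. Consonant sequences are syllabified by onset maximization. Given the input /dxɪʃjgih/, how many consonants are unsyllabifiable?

Syllabifying with onset maximization leaves /d/, /j/ stranded (at most one coda consonant is licensed; onsets are limited to one consonant).

2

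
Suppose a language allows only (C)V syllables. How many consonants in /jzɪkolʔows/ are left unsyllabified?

4

The consonants /j/, /l/, /w/, /s/ cannot be parsed into a legal (C)V syllable (no codas are permitted; onsets are limited to one consonant).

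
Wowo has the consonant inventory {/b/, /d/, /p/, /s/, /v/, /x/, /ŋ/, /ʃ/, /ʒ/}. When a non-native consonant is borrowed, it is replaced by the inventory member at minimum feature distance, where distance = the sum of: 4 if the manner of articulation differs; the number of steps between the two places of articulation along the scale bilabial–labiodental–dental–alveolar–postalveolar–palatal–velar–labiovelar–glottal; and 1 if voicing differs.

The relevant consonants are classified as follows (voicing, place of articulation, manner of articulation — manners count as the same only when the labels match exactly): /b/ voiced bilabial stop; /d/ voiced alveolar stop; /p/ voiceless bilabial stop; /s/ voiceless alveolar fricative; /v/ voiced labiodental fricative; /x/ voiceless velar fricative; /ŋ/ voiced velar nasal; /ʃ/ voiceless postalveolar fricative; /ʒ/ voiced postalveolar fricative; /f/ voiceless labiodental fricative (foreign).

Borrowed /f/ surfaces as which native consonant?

v

/v/ is closest: same manner (fricative), place distance 0 (labiodental→labiodental), voicing differs (+1); total 1. Next closest is /s/ at distance 2.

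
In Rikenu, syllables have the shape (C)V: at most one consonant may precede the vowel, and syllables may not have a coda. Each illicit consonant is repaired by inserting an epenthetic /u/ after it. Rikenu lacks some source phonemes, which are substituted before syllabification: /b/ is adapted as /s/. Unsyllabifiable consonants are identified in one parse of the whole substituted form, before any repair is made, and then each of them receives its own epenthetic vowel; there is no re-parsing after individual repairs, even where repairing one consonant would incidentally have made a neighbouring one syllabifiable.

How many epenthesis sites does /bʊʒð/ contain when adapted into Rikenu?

After substitution the input is /sʊʒð/.
The unsyllabifiable consonants are /ʒ/, /ð/; each receives one epenthetic vowel.

2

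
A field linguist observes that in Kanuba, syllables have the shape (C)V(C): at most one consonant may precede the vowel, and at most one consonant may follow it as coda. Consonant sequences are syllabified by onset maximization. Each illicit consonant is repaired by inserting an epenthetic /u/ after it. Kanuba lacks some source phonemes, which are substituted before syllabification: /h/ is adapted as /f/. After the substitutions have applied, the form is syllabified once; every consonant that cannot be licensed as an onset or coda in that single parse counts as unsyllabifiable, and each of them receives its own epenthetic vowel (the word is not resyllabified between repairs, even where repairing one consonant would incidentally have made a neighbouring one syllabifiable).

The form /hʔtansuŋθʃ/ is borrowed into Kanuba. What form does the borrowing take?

Substitution: /h/ → /f/, giving /fʔtansuŋθʃ/.
Syllabifying with onset maximization leaves /f/, /ʔ/, /θ/, /ʃ/ stranded (at most one coda consonant is licensed; onsets are limited to one consonant).
Each unlicensed consonant becomes the onset of a new syllable: /f/ → /fu/, /ʔ/ → /ʔu/, /θ/ → /θu/, /ʃ/ → /ʃu/.

fuʔutansuŋθuʃu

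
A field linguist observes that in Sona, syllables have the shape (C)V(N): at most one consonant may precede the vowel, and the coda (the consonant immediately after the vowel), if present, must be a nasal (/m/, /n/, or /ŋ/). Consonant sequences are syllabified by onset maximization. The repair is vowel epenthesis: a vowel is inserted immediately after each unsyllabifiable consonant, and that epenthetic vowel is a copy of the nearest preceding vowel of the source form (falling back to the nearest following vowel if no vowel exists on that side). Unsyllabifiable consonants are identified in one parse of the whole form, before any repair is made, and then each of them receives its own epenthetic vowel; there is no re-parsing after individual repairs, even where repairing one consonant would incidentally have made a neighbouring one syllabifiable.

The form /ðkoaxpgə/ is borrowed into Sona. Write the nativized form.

Under (C)V(N), the unsyllabifiable consonants are /ð/, /x/, /p/ (only a nasal (/m/, /n/, or /ŋ/) is licensed in coda position; onsets are limited to one consonant).
Epenthesis after each stranded consonant: /ð/ → /ðo/, /x/ → /xa/, /p/ → /pa/.

ðokoaxapagə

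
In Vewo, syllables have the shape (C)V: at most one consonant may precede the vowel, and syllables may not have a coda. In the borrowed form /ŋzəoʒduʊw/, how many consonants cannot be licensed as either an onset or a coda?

Under (C)V, the unsyllabifiable consonants are /ŋ/, /ʒ/, /w/ (no codas are permitted; onsets are limited to one consonant).

3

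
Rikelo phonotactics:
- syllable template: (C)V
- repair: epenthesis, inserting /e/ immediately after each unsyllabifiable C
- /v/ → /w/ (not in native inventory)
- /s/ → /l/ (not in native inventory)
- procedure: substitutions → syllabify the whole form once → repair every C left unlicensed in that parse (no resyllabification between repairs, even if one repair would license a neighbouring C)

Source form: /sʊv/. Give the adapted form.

Substitution: /s/ → /l/, /v/ → /w/, giving /lʊw/.
Under (C)V, the unsyllabifiable consonants are /w/ (no codas are permitted; onsets are limited to one consonant).
Epenthesis after each stranded consonant: /w/ → /we/.

lʊwe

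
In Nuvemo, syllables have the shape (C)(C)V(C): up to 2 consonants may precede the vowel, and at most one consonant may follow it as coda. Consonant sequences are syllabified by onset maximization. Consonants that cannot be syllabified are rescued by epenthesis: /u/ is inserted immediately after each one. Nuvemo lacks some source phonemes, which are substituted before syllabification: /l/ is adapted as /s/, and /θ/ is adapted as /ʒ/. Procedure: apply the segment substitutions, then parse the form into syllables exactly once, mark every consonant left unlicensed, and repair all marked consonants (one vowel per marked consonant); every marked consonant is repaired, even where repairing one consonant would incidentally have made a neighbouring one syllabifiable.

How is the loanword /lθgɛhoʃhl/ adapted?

suʒgɛhoʃhusu

Substitution: /l/ → /s/, /θ/ → /ʒ/, giving /sʒgɛhoʃhs/.
Syllabifying with onset maximization leaves /s/, /h/, /s/ stranded (at most one coda consonant is licensed; onsets may contain at most 2 consonants).
Epenthesis after each stranded consonant: /s/ → /su/, /h/ → /hu/, /s/ → /su/.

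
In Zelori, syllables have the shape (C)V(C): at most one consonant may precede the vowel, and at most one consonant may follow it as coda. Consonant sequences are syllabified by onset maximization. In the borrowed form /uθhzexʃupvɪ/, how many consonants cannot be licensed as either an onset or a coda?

1

The consonants /h/ cannot be parsed into a legal (C)V(C) syllable (at most one coda consonant is licensed; onsets are limited to one consonant).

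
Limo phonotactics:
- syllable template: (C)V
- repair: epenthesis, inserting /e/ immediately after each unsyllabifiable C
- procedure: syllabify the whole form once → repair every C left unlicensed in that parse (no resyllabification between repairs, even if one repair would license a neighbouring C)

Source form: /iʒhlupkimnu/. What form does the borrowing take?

Syllabifying with onset maximization leaves /ʒ/, /h/, /p/, /m/ stranded (no codas are permitted; onsets are limited to one consonant).
Epenthesis after each stranded consonant: /ʒ/ → /ʒe/, /h/ → /he/, /p/ → /pe/, /m/ → /me/.

iʒehelupekimenu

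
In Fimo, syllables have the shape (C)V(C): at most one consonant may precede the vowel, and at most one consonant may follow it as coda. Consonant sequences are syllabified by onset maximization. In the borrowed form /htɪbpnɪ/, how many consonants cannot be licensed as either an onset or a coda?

Syllabifying with onset maximization leaves /h/, /p/ stranded (at most one coda consonant is licensed; onsets are limited to one consonant).

2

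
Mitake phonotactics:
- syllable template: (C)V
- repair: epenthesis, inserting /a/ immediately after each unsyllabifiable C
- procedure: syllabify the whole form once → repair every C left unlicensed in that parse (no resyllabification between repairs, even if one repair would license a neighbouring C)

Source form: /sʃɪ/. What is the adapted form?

Under (C)V, the unsyllabifiable consonants are /s/ (no codas are permitted; onsets are limited to one consonant).
Epenthesis after each stranded consonant: /s/ → /sa/.

saʃɪ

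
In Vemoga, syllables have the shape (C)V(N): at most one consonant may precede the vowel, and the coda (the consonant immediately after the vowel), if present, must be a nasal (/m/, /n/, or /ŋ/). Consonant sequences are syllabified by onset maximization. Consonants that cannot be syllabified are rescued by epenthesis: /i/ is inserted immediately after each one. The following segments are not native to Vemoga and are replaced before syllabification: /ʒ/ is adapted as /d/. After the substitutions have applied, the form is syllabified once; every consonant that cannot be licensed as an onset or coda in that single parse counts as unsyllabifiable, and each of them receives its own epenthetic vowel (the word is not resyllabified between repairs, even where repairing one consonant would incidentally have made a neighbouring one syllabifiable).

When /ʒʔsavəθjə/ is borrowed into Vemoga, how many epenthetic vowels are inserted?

After substitution the input is /dʔsavəθjə/.
The unsyllabifiable consonants are /d/, /ʔ/, /θ/; each receives one epenthetic vowel.

3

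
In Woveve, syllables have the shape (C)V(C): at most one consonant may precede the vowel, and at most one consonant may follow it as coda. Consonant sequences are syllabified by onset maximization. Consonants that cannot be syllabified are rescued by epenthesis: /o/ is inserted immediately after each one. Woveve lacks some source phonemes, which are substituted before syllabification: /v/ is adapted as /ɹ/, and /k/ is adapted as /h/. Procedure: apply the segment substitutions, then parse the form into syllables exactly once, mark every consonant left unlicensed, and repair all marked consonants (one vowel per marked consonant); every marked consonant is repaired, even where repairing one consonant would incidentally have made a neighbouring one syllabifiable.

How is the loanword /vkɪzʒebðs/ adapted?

Substitution: /v/ → /ɹ/, /k/ → /h/, giving /ɹhɪzʒebðs/.
Under (C)V(C), the unsyllabifiable consonants are /ɹ/, /ð/, /s/ (at most one coda consonant is licensed; onsets are limited to one consonant).
Each unlicensed consonant becomes the onset of a new syllable: /ɹ/ → /ɹo/, /ð/ → /ðo/, /s/ → /so/.

ɹohɪzʒebðoso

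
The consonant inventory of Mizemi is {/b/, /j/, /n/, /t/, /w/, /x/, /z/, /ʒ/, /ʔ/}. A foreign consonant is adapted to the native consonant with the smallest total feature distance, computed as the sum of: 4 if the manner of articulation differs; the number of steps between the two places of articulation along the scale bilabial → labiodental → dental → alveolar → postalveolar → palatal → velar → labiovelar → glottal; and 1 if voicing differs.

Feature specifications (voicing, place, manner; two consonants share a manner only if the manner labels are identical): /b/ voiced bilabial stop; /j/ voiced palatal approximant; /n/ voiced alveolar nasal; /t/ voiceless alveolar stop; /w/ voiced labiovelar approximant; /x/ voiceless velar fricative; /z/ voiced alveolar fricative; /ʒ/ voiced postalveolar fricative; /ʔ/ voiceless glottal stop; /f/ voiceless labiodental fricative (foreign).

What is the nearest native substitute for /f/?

z

/z/ is closest: same manner (fricative), place distance 2 (labiodental→alveolar), voicing differs (+1); total 3. Next closest is /ʒ/ at distance 4.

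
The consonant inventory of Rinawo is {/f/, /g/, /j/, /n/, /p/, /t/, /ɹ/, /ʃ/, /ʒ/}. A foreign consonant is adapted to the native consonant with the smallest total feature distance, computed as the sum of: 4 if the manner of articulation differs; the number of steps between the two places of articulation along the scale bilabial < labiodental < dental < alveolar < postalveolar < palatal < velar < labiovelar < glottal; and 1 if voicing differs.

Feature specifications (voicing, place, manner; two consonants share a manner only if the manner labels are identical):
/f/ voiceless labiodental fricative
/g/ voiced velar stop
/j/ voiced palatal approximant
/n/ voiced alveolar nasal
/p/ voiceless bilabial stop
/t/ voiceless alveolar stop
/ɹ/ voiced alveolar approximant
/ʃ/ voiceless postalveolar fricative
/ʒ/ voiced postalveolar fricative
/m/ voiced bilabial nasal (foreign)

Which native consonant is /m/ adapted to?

/n/ is closest: same manner (nasal), place distance 3 (bilabial→alveolar), same voicing; total 3. Next closest is /p/ at distance 5.

n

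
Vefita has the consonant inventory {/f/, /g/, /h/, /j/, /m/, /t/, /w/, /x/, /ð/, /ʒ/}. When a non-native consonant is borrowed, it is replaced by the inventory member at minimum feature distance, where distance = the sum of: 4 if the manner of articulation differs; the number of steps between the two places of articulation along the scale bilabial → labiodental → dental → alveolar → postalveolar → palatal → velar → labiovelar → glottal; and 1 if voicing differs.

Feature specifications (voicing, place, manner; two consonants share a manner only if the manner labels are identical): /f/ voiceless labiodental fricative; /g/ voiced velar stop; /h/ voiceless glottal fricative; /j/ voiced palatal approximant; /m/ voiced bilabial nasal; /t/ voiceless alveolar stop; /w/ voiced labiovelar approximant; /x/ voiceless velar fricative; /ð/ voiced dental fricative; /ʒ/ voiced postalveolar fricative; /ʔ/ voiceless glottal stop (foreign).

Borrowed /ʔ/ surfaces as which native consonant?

/g/ is closest: same manner (stop), place distance 2 (glottal→velar), voicing differs (+1); total 3. Next closest is /h/ at distance 4.

g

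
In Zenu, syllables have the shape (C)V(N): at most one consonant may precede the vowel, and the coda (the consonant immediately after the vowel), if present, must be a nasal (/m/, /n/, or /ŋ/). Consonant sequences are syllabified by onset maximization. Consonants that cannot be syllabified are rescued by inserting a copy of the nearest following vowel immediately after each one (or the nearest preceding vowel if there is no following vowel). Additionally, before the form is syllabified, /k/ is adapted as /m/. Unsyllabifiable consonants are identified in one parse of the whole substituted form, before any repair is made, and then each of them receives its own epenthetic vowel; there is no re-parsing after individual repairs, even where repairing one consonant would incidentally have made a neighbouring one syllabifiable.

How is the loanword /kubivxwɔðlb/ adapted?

Substitution: /k/ → /m/, giving /mubivxwɔðlb/.
Under (C)V(N), the unsyllabifiable consonants are /v/, /x/, /ð/, /l/, /b/ (only a nasal (/m/, /n/, or /ŋ/) is licensed in coda position; onsets are limited to one consonant).
Inserting the epenthetic vowel yields /v/ → /vɔ/, /x/ → /xɔ/, /ð/ → /ðɔ/, /l/ → /lɔ/, /b/ → /bɔ/.

mubivɔxɔwɔðɔlɔbɔ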